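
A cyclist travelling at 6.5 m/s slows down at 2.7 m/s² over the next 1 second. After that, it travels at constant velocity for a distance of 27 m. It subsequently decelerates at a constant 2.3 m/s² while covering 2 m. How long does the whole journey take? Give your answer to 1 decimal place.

8.8 s

Phase 1 (decelerating): v₀ = 6.50 m/s, a = -2.7 m/s².
v = v₀ + at = 6.50 + (-2.7)(1) = 3.80 m/s
Δx = v₀t + ½at² = 6.50·1 + 0.5·-2.7·1² = 5.15 m

Phase 2 (constant speed): v₀ = 3.80 m/s, a = 0 m/s².
Constant speed: t = d/v = 27/3.80 = 7.11 s

Phase 3 (decelerating): v₀ = 3.80 m/s, a = -2.3 m/s².
v² = v₀² + 2aΔx = 3.80² + 2·-2.3·2 = 5.24 → v = 2.29 m/s
t = (v − v₀)/a = (2.29 − 3.80)/-2.3 = 0.657 s
Total time = 1.00 + 7.11 + 0.657 = 8.76 s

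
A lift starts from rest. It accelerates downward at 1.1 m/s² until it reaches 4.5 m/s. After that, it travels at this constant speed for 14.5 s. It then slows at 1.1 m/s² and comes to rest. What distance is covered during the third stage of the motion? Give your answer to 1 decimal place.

9.2 m

Phase 1 (accelerating): v₀ = 0 m/s, a = 1.1 m/s².
v = v₀ + at → t = (4.5 − 0) / 1.1 = 4.09 s
v² = v₀² + 2aΔx → Δx = (4.5² − 0²)/(2·1.1) = 9.20 m

Phase 2 (constant speed): v₀ = 4.50 m/s, a = 0 m/s².
v = v₀ + at = 4.50 + (0)(14.5) = 4.50 m/s
Δx = v₀t + ½at² = 4.50·14.5 + 0.5·0·14.5² = 65.2 m

Phase 3 (decelerating): v₀ = 4.50 m/s, a = -1.1 m/s².
v = v₀ + at → t = (0 − 4.50) / -1.1 = 4.09 s
v² = v₀² + 2aΔx → Δx = (0² − 4.50²)/(2·-1.1) = 9.20 m
Distance in phase 3 = 9.20 m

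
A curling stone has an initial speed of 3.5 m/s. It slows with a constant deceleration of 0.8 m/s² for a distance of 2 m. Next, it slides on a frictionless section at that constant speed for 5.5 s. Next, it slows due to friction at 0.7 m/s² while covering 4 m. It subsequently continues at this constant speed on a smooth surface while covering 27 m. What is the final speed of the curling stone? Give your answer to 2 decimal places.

1.86 m/s

Phase 1 (decelerating): v₀ = 3.50 m/s, a = -0.8 m/s².
v² = v₀² + 2aΔx = 3.50² + 2·-0.8·2 = 9.05 → v = 3.01 m/s
t = (v − v₀)/a = (3.01 − 3.50)/-0.8 = 0.615 s

Phase 2 (constant speed): v₀ = 3.01 m/s, a = 0 m/s².
v = v₀ + at = 3.01 + (0)(5.5) = 3.01 m/s
Δx = v₀t + ½at² = 3.01·5.5 + 0.5·0·5.5² = 16.5 m

Phase 3 (decelerating): v₀ = 3.01 m/s, a = -0.7 m/s².
v² = v₀² + 2aΔx = 3.01² + 2·-0.7·4 = 3.45 → v = 1.86 m/s
t = (v − v₀)/a = (1.86 − 3.01)/-0.7 = 1.64 s

Phase 4 (constant speed): v₀ = 1.86 m/s, a = 0 m/s².
Constant speed: t = d/v = 27/1.86 = 14.5 s
Final speed = 1.86 m/s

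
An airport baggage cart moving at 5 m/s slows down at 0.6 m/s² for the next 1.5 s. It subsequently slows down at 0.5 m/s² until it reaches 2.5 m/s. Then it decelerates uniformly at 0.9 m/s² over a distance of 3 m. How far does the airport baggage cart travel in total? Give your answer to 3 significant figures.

Phase 1 (decelerating): v₀ = 5.00 m/s, a = -0.6 m/s².
v = v₀ + at = 5.00 + (-0.6)(1.5) = 4.10 m/s
Δx = v₀t + ½at² = 5.00·1.5 + 0.5·-0.6·1.5² = 6.83 m

Phase 2 (decelerating): v₀ = 4.10 m/s, a = -0.5 m/s².
v = v₀ + at → t = (2.5 − 4.10) / -0.5 = 3.20 s
v² = v₀² + 2aΔx → Δx = (2.5² − 4.10²)/(2·-0.5) = 10.6 m

Phase 3 (decelerating): v₀ = 2.50 m/s, a = -0.9 m/s².
v² = v₀² + 2aΔx = 2.50² + 2·-0.9·3 = 0.850 → v = 0.922 m/s
t = (v − v₀)/a = (0.922 − 2.50)/-0.9 = 1.75 s
Total distance = 6.83 + 10.6 + 3.00 = 20.4 m

20.4 m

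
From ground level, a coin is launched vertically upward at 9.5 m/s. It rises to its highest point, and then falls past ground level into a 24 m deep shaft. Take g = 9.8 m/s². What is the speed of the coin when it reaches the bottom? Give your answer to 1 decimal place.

23.7 m/s

Phase 1 (rising): v₀ = 9.50 m/s, a = -9.8 m/s².
v = v₀ + at → t = (0 − 9.50) / -9.8 = 0.969 s
v² = v₀² + 2aΔx → Δx = (0² − 9.50²)/(2·-9.8) = 4.60 m

Phase 2 (falling): v₀ = 0 m/s, a = -9.8 m/s².
Falls 28.6 m from rest: t = √(2·28.6/9.8) = 2.42 s; v = g·t = 23.7 m/s.
Final speed = 23.7 m/s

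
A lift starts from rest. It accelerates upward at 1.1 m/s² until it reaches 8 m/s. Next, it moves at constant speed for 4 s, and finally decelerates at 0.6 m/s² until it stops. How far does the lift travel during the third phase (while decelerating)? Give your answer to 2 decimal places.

Phase 1 (accelerating): v₀ = 0 m/s, a = 1.1 m/s².
v = v₀ + at → t = (8 − 0) / 1.1 = 7.27 s
v² = v₀² + 2aΔx → Δx = (8² − 0²)/(2·1.1) = 29.1 m

Phase 2 (constant speed): v₀ = 8.00 m/s, a = 0 m/s².
v = v₀ + at = 8.00 + (0)(4) = 8.00 m/s
Δx = v₀t + ½at² = 8.00·4 + 0.5·0·4² = 32.0 m

Phase 3 (decelerating): v₀ = 8.00 m/s, a = -0.6 m/s².
v = v₀ + at → t = (0 − 8.00) / -0.6 = 13.3 s
v² = v₀² + 2aΔx → Δx = (0² − 8.00²)/(2·-0.6) = 53.3 m
Distance in phase 3 = 53.3 m

53.33 m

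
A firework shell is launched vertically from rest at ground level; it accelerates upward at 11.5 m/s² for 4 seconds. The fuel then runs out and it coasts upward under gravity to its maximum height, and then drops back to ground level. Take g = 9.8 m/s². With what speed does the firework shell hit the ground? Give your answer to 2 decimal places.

62.60 m/s

Phase 1 (powered ascent): v₀ = 0 m/s, a = 11.5 m/s².
v = v₀ + at = 0 + (11.5)(4) = 46.0 m/s
Δx = v₀t + ½at² = 0·4 + 0.5·11.5·4² = 92.0 m

Phase 2 (coasting upward): v₀ = 46.0 m/s, a = -9.8 m/s².
v = v₀ + at → t = (0 − 46.0) / -9.8 = 4.69 s
v² = v₀² + 2aΔx → Δx = (0² − 46.0²)/(2·-9.8) = 108 m

Phase 3 (free fall): v₀ = 0 m/s, a = -9.8 m/s².
Falls 200 m from rest: t = √(2·200/9.8) = 6.39 s; v = g·t = 62.6 m/s.
Impact speed = 62.6 m/s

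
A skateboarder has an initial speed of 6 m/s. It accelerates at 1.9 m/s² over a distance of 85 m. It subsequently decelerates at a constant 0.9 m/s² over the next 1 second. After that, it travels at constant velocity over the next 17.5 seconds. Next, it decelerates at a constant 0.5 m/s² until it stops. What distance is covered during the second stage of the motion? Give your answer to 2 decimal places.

18.50 m

Phase 1 (accelerating): v₀ = 6.00 m/s, a = 1.9 m/s².
v² = v₀² + 2aΔx = 6.00² + 2·1.9·85 = 359 → v = 18.9 m/s
t = (v − v₀)/a = (18.9 − 6.00)/1.9 = 6.81 s

Phase 2 (decelerating): v₀ = 18.9 m/s, a = -0.9 m/s².
v = v₀ + at = 18.9 + (-0.9)(1) = 18.0 m/s
Δx = v₀t + ½at² = 18.9·1 + 0.5·-0.9·1² = 18.5 m
Distance in phase 2 = 18.5 m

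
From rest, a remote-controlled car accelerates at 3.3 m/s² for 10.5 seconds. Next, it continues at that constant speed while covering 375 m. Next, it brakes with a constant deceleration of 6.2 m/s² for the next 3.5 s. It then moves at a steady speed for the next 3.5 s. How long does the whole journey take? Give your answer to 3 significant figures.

Phase 1 (accelerating): v₀ = 0 m/s, a = 3.3 m/s².
v = v₀ + at = 0 + (3.3)(10.5) = 34.6 m/s
Δx = v₀t + ½at² = 0·10.5 + 0.5·3.3·10.5² = 182 m

Phase 2 (constant speed): v₀ = 34.6 m/s, a = 0 m/s².
Constant speed: t = d/v = 375/34.6 = 10.8 s

Phase 3 (decelerating): v₀ = 34.6 m/s, a = -6.2 m/s².
v = v₀ + at = 34.6 + (-6.2)(3.5) = 12.9 m/s
Δx = v₀t + ½at² = 34.6·3.5 + 0.5·-6.2·3.5² = 83.3 m

Phase 4 (constant speed): v₀ = 12.9 m/s, a = 0 m/s².
v = v₀ + at = 12.9 + (0)(3.5) = 12.9 m/s
Δx = v₀t + ½at² = 12.9·3.5 + 0.5·0·3.5² = 45.3 m
Total time = 10.5 + 10.8 + 3.50 + 3.50 = 28.3 s

28.3 s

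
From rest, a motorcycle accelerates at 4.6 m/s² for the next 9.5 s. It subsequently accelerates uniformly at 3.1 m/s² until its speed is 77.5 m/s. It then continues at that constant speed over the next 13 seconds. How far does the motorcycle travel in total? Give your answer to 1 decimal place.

1875.8 m

Phase 1 (accelerating): v₀ = 0 m/s, a = 4.6 m/s².
v = v₀ + at = 0 + (4.6)(9.5) = 43.7 m/s
Δx = v₀t + ½at² = 0·9.5 + 0.5·4.6·9.5² = 208 m

Phase 2 (accelerating): v₀ = 43.7 m/s, a = 3.1 m/s².
v = v₀ + at → t = (77.5 − 43.7) / 3.1 = 10.9 s
v² = v₀² + 2aΔx → Δx = (77.5² − 43.7²)/(2·3.1) = 661 m

Phase 3 (constant speed): v₀ = 77.5 m/s, a = 0 m/s².
v = v₀ + at = 77.5 + (0)(13) = 77.5 m/s
Δx = v₀t + ½at² = 77.5·13 + 0.5·0·13² = 1010 m
Total distance = 208 + 661 + 1010 = 1880 m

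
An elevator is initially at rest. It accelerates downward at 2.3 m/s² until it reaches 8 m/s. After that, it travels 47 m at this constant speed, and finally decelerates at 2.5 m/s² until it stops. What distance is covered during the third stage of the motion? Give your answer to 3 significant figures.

12.8 m

Phase 1 (accelerating): v₀ = 0 m/s, a = 2.3 m/s².
v = v₀ + at → t = (8 − 0) / 2.3 = 3.48 s
v² = v₀² + 2aΔx → Δx = (8² − 0²)/(2·2.3) = 13.9 m

Phase 2 (constant speed): v₀ = 8.00 m/s, a = 0 m/s².
Constant speed: t = d/v = 47/8.00 = 5.88 s

Phase 3 (decelerating): v₀ = 8.00 m/s, a = -2.5 m/s².
v = v₀ + at → t = (0 − 8.00) / -2.5 = 3.20 s
v² = v₀² + 2aΔx → Δx = (0² − 8.00²)/(2·-2.5) = 12.8 m
Distance in phase 3 = 12.8 m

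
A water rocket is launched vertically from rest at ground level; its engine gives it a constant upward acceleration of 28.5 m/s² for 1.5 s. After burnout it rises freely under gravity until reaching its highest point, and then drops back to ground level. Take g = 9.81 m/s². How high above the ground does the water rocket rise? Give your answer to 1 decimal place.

125.2 m

Phase 1 (powered ascent): v₀ = 0 m/s, a = 28.5 m/s².
v = v₀ + at = 0 + (28.5)(1.5) = 42.8 m/s
Δx = v₀t + ½at² = 0·1.5 + 0.5·28.5·1.5² = 32.1 m

Phase 2 (coasting upward): v₀ = 42.8 m/s, a = -9.81 m/s².
v = v₀ + at → t = (0 − 42.8) / -9.81 = 4.36 s
v² = v₀² + 2aΔx → Δx = (0² − 42.8²)/(2·-9.81) = 93.1 m
Maximum height = 32.1 + 93.1 = 125 m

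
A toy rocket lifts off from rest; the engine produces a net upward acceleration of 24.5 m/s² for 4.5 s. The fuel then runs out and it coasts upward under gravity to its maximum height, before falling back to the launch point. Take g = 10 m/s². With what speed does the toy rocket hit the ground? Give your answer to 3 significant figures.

131 m/s

Phase 1 (powered ascent): v₀ = 0 m/s, a = 24.5 m/s².
v = v₀ + at = 0 + (24.5)(4.5) = 110 m/s
Δx = v₀t + ½at² = 0·4.5 + 0.5·24.5·4.5² = 248 m

Phase 2 (coasting upward): v₀ = 110 m/s, a = -10 m/s².
v = v₀ + at → t = (0 − 110) / -10 = 11.0 s
v² = v₀² + 2aΔx → Δx = (0² − 110²)/(2·-10) = 608 m

Phase 3 (free fall): v₀ = 0 m/s, a = -10 m/s².
Falls 856 m from rest: t = √(2·856/10) = 13.1 s; v = g·t = 131 m/s.
Impact speed = 131 m/s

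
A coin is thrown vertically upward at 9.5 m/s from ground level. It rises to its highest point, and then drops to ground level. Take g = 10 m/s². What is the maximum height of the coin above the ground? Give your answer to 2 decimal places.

Phase 1 (rising): v₀ = 9.50 m/s, a = -10 m/s².
v = v₀ + at → t = (0 − 9.50) / -10 = 0.950 s
v² = v₀² + 2aΔx → Δx = (0² − 9.50²)/(2·-10) = 4.51 m
Maximum height = 4.51 m

4.51 m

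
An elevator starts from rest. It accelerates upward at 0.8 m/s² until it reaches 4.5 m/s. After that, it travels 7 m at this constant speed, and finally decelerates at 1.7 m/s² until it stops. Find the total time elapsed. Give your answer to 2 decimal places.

Phase 1 (accelerating): v₀ = 0 m/s, a = 0.8 m/s².
v = v₀ + at → t = (4.5 − 0) / 0.8 = 5.62 s
v² = v₀² + 2aΔx → Δx = (4.5² − 0²)/(2·0.8) = 12.7 m

Phase 2 (constant speed): v₀ = 4.50 m/s, a = 0 m/s².
Constant speed: t = d/v = 7/4.50 = 1.56 s

Phase 3 (decelerating): v₀ = 4.50 m/s, a = -1.7 m/s².
v = v₀ + at → t = (0 − 4.50) / -1.7 = 2.65 s
v² = v₀² + 2aΔx → Δx = (0² − 4.50²)/(2·-1.7) = 5.96 m
Total time = 5.62 + 1.56 + 2.65 = 9.83 s

9.83 s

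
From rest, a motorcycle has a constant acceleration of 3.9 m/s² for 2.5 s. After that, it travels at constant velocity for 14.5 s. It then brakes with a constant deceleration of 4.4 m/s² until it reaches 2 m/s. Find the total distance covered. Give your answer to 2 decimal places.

Phase 1 (accelerating): v₀ = 0 m/s, a = 3.9 m/s².
v = v₀ + at = 0 + (3.9)(2.5) = 9.75 m/s
Δx = v₀t + ½at² = 0·2.5 + 0.5·3.9·2.5² = 12.2 m

Phase 2 (constant speed): v₀ = 9.75 m/s, a = 0 m/s².
v = v₀ + at = 9.75 + (0)(14.5) = 9.75 m/s
Δx = v₀t + ½at² = 9.75·14.5 + 0.5·0·14.5² = 141 m

Phase 3 (decelerating): v₀ = 9.75 m/s, a = -4.4 m/s².
v = v₀ + at → t = (2 − 9.75) / -4.4 = 1.76 s
v² = v₀² + 2aΔx → Δx = (2² − 9.75²)/(2·-4.4) = 10.3 m
Total distance = 12.2 + 141 + 10.3 = 164 m

163.91 m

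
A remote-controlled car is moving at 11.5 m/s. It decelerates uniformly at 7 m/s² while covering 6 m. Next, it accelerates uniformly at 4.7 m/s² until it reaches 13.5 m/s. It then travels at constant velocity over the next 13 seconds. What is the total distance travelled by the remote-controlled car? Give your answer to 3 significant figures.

196 m

Phase 1 (decelerating): v₀ = 11.5 m/s, a = -7 m/s².
v² = v₀² + 2aΔx = 11.5² + 2·-7·6 = 48.2 → v = 6.95 m/s
t = (v − v₀)/a = (6.95 − 11.5)/-7 = 0.651 s

Phase 2 (accelerating): v₀ = 6.95 m/s, a = 4.7 m/s².
v = v₀ + at → t = (13.5 − 6.95) / 4.7 = 1.39 s
v² = v₀² + 2aΔx → Δx = (13.5² − 6.95²)/(2·4.7) = 14.3 m

Phase 3 (constant speed): v₀ = 13.5 m/s, a = 0 m/s².
v = v₀ + at = 13.5 + (0)(13) = 13.5 m/s
Δx = v₀t + ½at² = 13.5·13 + 0.5·0·13² = 176 m
Total distance = 6.00 + 14.3 + 176 = 196 m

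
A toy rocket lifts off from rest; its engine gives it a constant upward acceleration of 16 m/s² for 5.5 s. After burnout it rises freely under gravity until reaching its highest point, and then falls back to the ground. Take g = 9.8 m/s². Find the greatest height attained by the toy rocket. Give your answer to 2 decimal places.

Phase 1 (powered ascent): v₀ = 0 m/s, a = 16 m/s².
v = v₀ + at = 0 + (16)(5.5) = 88.0 m/s
Δx = v₀t + ½at² = 0·5.5 + 0.5·16·5.5² = 242 m

Phase 2 (coasting upward): v₀ = 88.0 m/s, a = -9.8 m/s².
v = v₀ + at → t = (0 − 88.0) / -9.8 = 8.98 s
v² = v₀² + 2aΔx → Δx = (0² − 88.0²)/(2·-9.8) = 395 m
Maximum height = 242 + 395 = 637 m

637.10 m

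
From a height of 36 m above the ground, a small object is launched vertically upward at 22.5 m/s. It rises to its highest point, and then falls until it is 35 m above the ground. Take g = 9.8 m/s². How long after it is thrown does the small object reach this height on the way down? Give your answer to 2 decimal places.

Phase 1 (rising): v₀ = 22.5 m/s, a = -9.8 m/s².
v = v₀ + at → t = (0 − 22.5) / -9.8 = 2.30 s
v² = v₀² + 2aΔx → Δx = (0² − 22.5²)/(2·-9.8) = 25.8 m

Phase 2 (falling): v₀ = 0 m/s, a = -9.8 m/s².
Falls 26.8 m from rest: t = √(2·26.8/9.8) = 2.34 s; v = g·t = 22.9 m/s.
Total time = 2.30 + 2.34 = 4.64 s

4.64 s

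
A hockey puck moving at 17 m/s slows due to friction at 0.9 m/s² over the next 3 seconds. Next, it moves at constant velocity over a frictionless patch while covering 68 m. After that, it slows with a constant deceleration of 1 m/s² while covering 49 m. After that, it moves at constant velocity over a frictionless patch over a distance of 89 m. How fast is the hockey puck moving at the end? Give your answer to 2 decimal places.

Phase 1 (decelerating): v₀ = 17.0 m/s, a = -0.9 m/s².
v = v₀ + at = 17.0 + (-0.9)(3) = 14.3 m/s
Δx = v₀t + ½at² = 17.0·3 + 0.5·-0.9·3² = 47.0 m

Phase 2 (constant speed): v₀ = 14.3 m/s, a = 0 m/s².
Constant speed: t = d/v = 68/14.3 = 4.76 s

Phase 3 (decelerating): v₀ = 14.3 m/s, a = -1 m/s².
v² = v₀² + 2aΔx = 14.3² + 2·-1·49 = 106 → v = 10.3 m/s
t = (v − v₀)/a = (10.3 − 14.3)/-1 = 3.98 s

Phase 4 (constant speed): v₀ = 10.3 m/s, a = 0 m/s².
Constant speed: t = d/v = 89/10.3 = 8.62 s
Final speed = 10.3 m/s

10.32 m/s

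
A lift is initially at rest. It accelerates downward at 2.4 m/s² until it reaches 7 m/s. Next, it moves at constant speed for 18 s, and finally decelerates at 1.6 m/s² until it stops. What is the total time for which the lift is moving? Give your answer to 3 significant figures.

Phase 1 (accelerating): v₀ = 0 m/s, a = 2.4 m/s².
v = v₀ + at → t = (7 − 0) / 2.4 = 2.92 s
v² = v₀² + 2aΔx → Δx = (7² − 0²)/(2·2.4) = 10.2 m

Phase 2 (constant speed): v₀ = 7.00 m/s, a = 0 m/s².
v = v₀ + at = 7.00 + (0)(18) = 7.00 m/s
Δx = v₀t + ½at² = 7.00·18 + 0.5·0·18² = 126 m

Phase 3 (decelerating): v₀ = 7.00 m/s, a = -1.6 m/s².
v = v₀ + at → t = (0 − 7.00) / -1.6 = 4.38 s
v² = v₀² + 2aΔx → Δx = (0² − 7.00²)/(2·-1.6) = 15.3 m
Total time = 2.92 + 18.0 + 4.38 = 25.3 s

25.3 s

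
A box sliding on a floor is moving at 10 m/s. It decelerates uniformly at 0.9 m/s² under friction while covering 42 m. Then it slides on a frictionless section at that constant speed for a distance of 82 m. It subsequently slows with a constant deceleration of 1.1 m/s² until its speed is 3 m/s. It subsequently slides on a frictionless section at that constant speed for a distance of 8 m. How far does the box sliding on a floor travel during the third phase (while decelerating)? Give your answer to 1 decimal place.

Phase 1 (decelerating): v₀ = 10.0 m/s, a = -0.9 m/s².
v² = v₀² + 2aΔx = 10.0² + 2·-0.9·42 = 24.4 → v = 4.94 m/s
t = (v − v₀)/a = (4.94 − 10.0)/-0.9 = 5.62 s

Phase 2 (constant speed): v₀ = 4.94 m/s, a = 0 m/s².
Constant speed: t = d/v = 82/4.94 = 16.6 s

Phase 3 (decelerating): v₀ = 4.94 m/s, a = -1.1 m/s².
v = v₀ + at → t = (3 − 4.94) / -1.1 = 1.76 s
v² = v₀² + 2aΔx → Δx = (3² − 4.94²)/(2·-1.1) = 7.00 m
Distance in phase 3 = 7.00 m

7.0 m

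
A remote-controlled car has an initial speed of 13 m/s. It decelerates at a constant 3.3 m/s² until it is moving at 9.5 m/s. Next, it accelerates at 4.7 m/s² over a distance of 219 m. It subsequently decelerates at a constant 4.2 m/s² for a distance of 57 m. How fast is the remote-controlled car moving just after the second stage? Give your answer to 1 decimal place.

Phase 1 (decelerating): v₀ = 13.0 m/s, a = -3.3 m/s².
v = v₀ + at → t = (9.5 − 13.0) / -3.3 = 1.06 s
v² = v₀² + 2aΔx → Δx = (9.5² − 13.0²)/(2·-3.3) = 11.9 m

Phase 2 (accelerating): v₀ = 9.50 m/s, a = 4.7 m/s².
v² = v₀² + 2aΔx = 9.50² + 2·4.7·219 = 2150 → v = 46.4 m/s
t = (v − v₀)/a = (46.4 − 9.50)/4.7 = 7.84 s
Speed at end of phase 2 = 46.4 m/s

46.4 m/s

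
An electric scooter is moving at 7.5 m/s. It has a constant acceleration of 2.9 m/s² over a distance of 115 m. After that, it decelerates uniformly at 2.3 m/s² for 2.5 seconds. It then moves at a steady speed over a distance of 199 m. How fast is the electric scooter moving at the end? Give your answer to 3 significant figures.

21.1 m/s

Phase 1 (accelerating): v₀ = 7.50 m/s, a = 2.9 m/s².
v² = v₀² + 2aΔx = 7.50² + 2·2.9·115 = 723 → v = 26.9 m/s
t = (v − v₀)/a = (26.9 − 7.50)/2.9 = 6.69 s

Phase 2 (decelerating): v₀ = 26.9 m/s, a = -2.3 m/s².
v = v₀ + at = 26.9 + (-2.3)(2.5) = 21.1 m/s
Δx = v₀t + ½at² = 26.9·2.5 + 0.5·-2.3·2.5² = 60.0 m

Phase 3 (constant speed): v₀ = 21.1 m/s, a = 0 m/s².
Constant speed: t = d/v = 199/21.1 = 9.41 s
Final speed = 21.1 m/s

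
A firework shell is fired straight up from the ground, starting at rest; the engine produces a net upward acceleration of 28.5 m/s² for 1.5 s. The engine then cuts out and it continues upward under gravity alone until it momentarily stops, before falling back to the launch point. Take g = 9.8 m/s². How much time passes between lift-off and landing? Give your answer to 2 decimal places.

10.92 s

Phase 1 (powered ascent): v₀ = 0 m/s, a = 28.5 m/s².
v = v₀ + at = 0 + (28.5)(1.5) = 42.8 m/s
Δx = v₀t + ½at² = 0·1.5 + 0.5·28.5·1.5² = 32.1 m

Phase 2 (coasting upward): v₀ = 42.8 m/s, a = -9.8 m/s².
v = v₀ + at → t = (0 − 42.8) / -9.8 = 4.36 s
v² = v₀² + 2aΔx → Δx = (0² − 42.8²)/(2·-9.8) = 93.2 m

Phase 3 (free fall): v₀ = 0 m/s, a = -9.8 m/s².
Falls 125 m from rest: t = √(2·125/9.8) = 5.06 s; v = g·t = 49.6 m/s.
Total time = 1.50 + 4.36 + 5.06 = 10.9 s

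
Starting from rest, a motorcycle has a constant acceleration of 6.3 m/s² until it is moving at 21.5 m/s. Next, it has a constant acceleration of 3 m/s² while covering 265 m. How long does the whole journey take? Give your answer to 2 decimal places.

Phase 1 (accelerating): v₀ = 0 m/s, a = 6.3 m/s².
v = v₀ + at → t = (21.5 − 0) / 6.3 = 3.41 s
v² = v₀² + 2aΔx → Δx = (21.5² − 0²)/(2·6.3) = 36.7 m

Phase 2 (accelerating): v₀ = 21.5 m/s, a = 3 m/s².
v² = v₀² + 2aΔx = 21.5² + 2·3·265 = 2050 → v = 45.3 m/s
t = (v − v₀)/a = (45.3 − 21.5)/3 = 7.93 s
Total time = 3.41 + 7.93 = 11.3 s

11.35 s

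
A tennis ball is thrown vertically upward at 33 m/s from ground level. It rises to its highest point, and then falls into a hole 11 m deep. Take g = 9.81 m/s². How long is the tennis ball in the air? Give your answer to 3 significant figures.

Phase 1 (rising): v₀ = 33.0 m/s, a = -9.81 m/s².
v = v₀ + at → t = (0 − 33.0) / -9.81 = 3.36 s
v² = v₀² + 2aΔx → Δx = (0² − 33.0²)/(2·-9.81) = 55.5 m

Phase 2 (falling): v₀ = 0 m/s, a = -9.81 m/s².
Falls 66.5 m from rest: t = √(2·66.5/9.81) = 3.68 s; v = g·t = 36.1 m/s.
Total time = 3.36 + 3.68 = 7.05 s

7.05 s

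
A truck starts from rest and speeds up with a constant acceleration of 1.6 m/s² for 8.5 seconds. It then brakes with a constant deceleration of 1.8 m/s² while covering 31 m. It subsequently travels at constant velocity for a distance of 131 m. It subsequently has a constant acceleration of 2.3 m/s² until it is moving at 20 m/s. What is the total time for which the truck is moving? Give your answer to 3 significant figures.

31.6 s

Phase 1 (accelerating): v₀ = 0 m/s, a = 1.6 m/s².
v = v₀ + at = 0 + (1.6)(8.5) = 13.6 m/s
Δx = v₀t + ½at² = 0·8.5 + 0.5·1.6·8.5² = 57.8 m

Phase 2 (decelerating): v₀ = 13.6 m/s, a = -1.8 m/s².
v² = v₀² + 2aΔx = 13.6² + 2·-1.8·31 = 73.4 → v = 8.57 m/s
t = (v − v₀)/a = (8.57 − 13.6)/-1.8 = 2.80 s

Phase 3 (constant speed): v₀ = 8.57 m/s, a = 0 m/s².
Constant speed: t = d/v = 131/8.57 = 15.3 s

Phase 4 (accelerating): v₀ = 8.57 m/s, a = 2.3 m/s².
v = v₀ + at → t = (20 − 8.57) / 2.3 = 4.97 s
v² = v₀² + 2aΔx → Δx = (20² − 8.57²)/(2·2.3) = 71.0 m
Total time = 8.50 + 2.80 + 15.3 + 4.97 = 31.6 s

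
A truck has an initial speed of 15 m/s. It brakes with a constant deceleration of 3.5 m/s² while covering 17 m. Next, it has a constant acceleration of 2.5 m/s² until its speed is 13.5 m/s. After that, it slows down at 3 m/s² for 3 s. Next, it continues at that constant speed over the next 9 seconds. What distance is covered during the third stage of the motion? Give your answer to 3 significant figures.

27.0 m

Phase 1 (decelerating): v₀ = 15.0 m/s, a = -3.5 m/s².
v² = v₀² + 2aΔx = 15.0² + 2·-3.5·17 = 106 → v = 10.3 m/s
t = (v − v₀)/a = (10.3 − 15.0)/-3.5 = 1.34 s

Phase 2 (accelerating): v₀ = 10.3 m/s, a = 2.5 m/s².
v = v₀ + at → t = (13.5 − 10.3) / 2.5 = 1.28 s
v² = v₀² + 2aΔx → Δx = (13.5² − 10.3²)/(2·2.5) = 15.2 m

Phase 3 (decelerating): v₀ = 13.5 m/s, a = -3 m/s².
v = v₀ + at = 13.5 + (-3)(3) = 4.50 m/s
Δx = v₀t + ½at² = 13.5·3 + 0.5·-3·3² = 27.0 m
Distance in phase 3 = 27.0 m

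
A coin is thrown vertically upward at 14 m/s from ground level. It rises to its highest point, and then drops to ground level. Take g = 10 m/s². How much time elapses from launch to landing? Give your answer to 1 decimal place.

2.8 s

Phase 1 (rising): v₀ = 14.0 m/s, a = -10 m/s².
v = v₀ + at → t = (0 − 14.0) / -10 = 1.40 s
v² = v₀² + 2aΔx → Δx = (0² − 14.0²)/(2·-10) = 9.80 m

Phase 2 (falling): v₀ = 0 m/s, a = -10 m/s².
Falls 9.80 m from rest: t = √(2·9.80/10) = 1.40 s; v = g·t = 14.0 m/s.
Total time = 1.40 + 1.40 = 2.80 s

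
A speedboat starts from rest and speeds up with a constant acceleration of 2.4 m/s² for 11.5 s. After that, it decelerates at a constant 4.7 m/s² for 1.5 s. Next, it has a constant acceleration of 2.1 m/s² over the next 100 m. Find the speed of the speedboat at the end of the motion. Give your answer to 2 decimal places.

Phase 1 (accelerating): v₀ = 0 m/s, a = 2.4 m/s².
v = v₀ + at = 0 + (2.4)(11.5) = 27.6 m/s
Δx = v₀t + ½at² = 0·11.5 + 0.5·2.4·11.5² = 159 m

Phase 2 (decelerating): v₀ = 27.6 m/s, a = -4.7 m/s².
v = v₀ + at = 27.6 + (-4.7)(1.5) = 20.5 m/s
Δx = v₀t + ½at² = 27.6·1.5 + 0.5·-4.7·1.5² = 36.1 m

Phase 3 (accelerating): v₀ = 20.5 m/s, a = 2.1 m/s².
v² = v₀² + 2aΔx = 20.5² + 2·2.1·100 = 842 → v = 29.0 m/s
t = (v − v₀)/a = (29.0 − 20.5)/2.1 = 4.03 s
Final speed = 29.0 m/s

29.02 m/s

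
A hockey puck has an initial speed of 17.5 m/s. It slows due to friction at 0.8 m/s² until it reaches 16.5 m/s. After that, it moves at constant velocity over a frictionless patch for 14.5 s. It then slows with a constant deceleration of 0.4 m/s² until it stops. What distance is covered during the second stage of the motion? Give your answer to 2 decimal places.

239.25 m

Phase 1 (decelerating): v₀ = 17.5 m/s, a = -0.8 m/s².
v = v₀ + at → t = (16.5 − 17.5) / -0.8 = 1.25 s
v² = v₀² + 2aΔx → Δx = (16.5² − 17.5²)/(2·-0.8) = 21.2 m

Phase 2 (constant speed): v₀ = 16.5 m/s, a = 0 m/s².
v = v₀ + at = 16.5 + (0)(14.5) = 16.5 m/s
Δx = v₀t + ½at² = 16.5·14.5 + 0.5·0·14.5² = 239 m
Distance in phase 2 = 239 m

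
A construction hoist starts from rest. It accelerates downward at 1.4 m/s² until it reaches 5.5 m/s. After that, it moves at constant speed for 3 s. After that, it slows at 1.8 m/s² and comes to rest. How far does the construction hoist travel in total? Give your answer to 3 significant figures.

Phase 1 (accelerating): v₀ = 0 m/s, a = 1.4 m/s².
v = v₀ + at → t = (5.5 − 0) / 1.4 = 3.93 s
v² = v₀² + 2aΔx → Δx = (5.5² − 0²)/(2·1.4) = 10.8 m

Phase 2 (constant speed): v₀ = 5.50 m/s, a = 0 m/s².
v = v₀ + at = 5.50 + (0)(3) = 5.50 m/s
Δx = v₀t + ½at² = 5.50·3 + 0.5·0·3² = 16.5 m

Phase 3 (decelerating): v₀ = 5.50 m/s, a = -1.8 m/s².
v = v₀ + at → t = (0 − 5.50) / -1.8 = 3.06 s
v² = v₀² + 2aΔx → Δx = (0² − 5.50²)/(2·-1.8) = 8.40 m
Total distance = 10.8 + 16.5 + 8.40 = 35.7 m

35.7 m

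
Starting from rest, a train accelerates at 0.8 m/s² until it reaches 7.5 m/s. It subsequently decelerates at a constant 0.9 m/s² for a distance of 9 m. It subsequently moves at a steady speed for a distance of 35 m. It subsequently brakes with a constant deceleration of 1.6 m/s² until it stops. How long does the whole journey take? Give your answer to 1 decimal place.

Phase 1 (accelerating): v₀ = 0 m/s, a = 0.8 m/s².
v = v₀ + at → t = (7.5 − 0) / 0.8 = 9.38 s
v² = v₀² + 2aΔx → Δx = (7.5² − 0²)/(2·0.8) = 35.2 m

Phase 2 (decelerating): v₀ = 7.50 m/s, a = -0.9 m/s².
v² = v₀² + 2aΔx = 7.50² + 2·-0.9·9 = 40.0 → v = 6.33 m/s
t = (v − v₀)/a = (6.33 − 7.50)/-0.9 = 1.30 s

Phase 3 (constant speed): v₀ = 6.33 m/s, a = 0 m/s².
Constant speed: t = d/v = 35/6.33 = 5.53 s

Phase 4 (decelerating): v₀ = 6.33 m/s, a = -1.6 m/s².
v = v₀ + at → t = (0 − 6.33) / -1.6 = 3.96 s
v² = v₀² + 2aΔx → Δx = (0² − 6.33²)/(2·-1.6) = 12.5 m
Total time = 9.38 + 1.30 + 5.53 + 3.96 = 20.2 s

20.2 s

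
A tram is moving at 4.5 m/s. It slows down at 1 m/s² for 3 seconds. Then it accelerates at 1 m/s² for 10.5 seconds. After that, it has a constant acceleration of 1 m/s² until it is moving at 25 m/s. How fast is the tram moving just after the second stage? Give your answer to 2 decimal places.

12.00 m/s

Phase 1 (decelerating): v₀ = 4.50 m/s, a = -1 m/s².
v = v₀ + at = 4.50 + (-1)(3) = 1.50 m/s
Δx = v₀t + ½at² = 4.50·3 + 0.5·-1·3² = 9.00 m

Phase 2 (accelerating): v₀ = 1.50 m/s, a = 1 m/s².
v = v₀ + at = 1.50 + (1)(10.5) = 12.0 m/s
Δx = v₀t + ½at² = 1.50·10.5 + 0.5·1·10.5² = 70.9 m
Speed at end of phase 2 = 12.0 m/s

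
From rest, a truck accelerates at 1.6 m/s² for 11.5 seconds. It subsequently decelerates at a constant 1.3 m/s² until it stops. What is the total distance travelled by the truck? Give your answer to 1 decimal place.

236.0 m

Phase 1 (accelerating): v₀ = 0 m/s, a = 1.6 m/s².
v = v₀ + at = 0 + (1.6)(11.5) = 18.4 m/s
Δx = v₀t + ½at² = 0·11.5 + 0.5·1.6·11.5² = 106 m

Phase 2 (decelerating): v₀ = 18.4 m/s, a = -1.3 m/s².
v = v₀ + at → t = (0 − 18.4) / -1.3 = 14.2 s
v² = v₀² + 2aΔx → Δx = (0² − 18.4²)/(2·-1.3) = 130 m
Total distance = 106 + 130 = 236 m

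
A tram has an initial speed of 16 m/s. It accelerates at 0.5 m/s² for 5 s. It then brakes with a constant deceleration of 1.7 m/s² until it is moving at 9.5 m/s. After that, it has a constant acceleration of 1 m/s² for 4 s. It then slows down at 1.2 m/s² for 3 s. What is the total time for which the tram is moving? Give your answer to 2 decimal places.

17.29 s

Phase 1 (accelerating): v₀ = 16.0 m/s, a = 0.5 m/s².
v = v₀ + at = 16.0 + (0.5)(5) = 18.5 m/s
Δx = v₀t + ½at² = 16.0·5 + 0.5·0.5·5² = 86.2 m

Phase 2 (decelerating): v₀ = 18.5 m/s, a = -1.7 m/s².
v = v₀ + at → t = (9.5 − 18.5) / -1.7 = 5.29 s
v² = v₀² + 2aΔx → Δx = (9.5² − 18.5²)/(2·-1.7) = 74.1 m

Phase 3 (accelerating): v₀ = 9.50 m/s, a = 1 m/s².
v = v₀ + at = 9.50 + (1)(4) = 13.5 m/s
Δx = v₀t + ½at² = 9.50·4 + 0.5·1·4² = 46.0 m

Phase 4 (decelerating): v₀ = 13.5 m/s, a = -1.2 m/s².
v = v₀ + at = 13.5 + (-1.2)(3) = 9.90 m/s
Δx = v₀t + ½at² = 13.5·3 + 0.5·-1.2·3² = 35.1 m
Total time = 5.00 + 5.29 + 4.00 + 3.00 = 17.3 s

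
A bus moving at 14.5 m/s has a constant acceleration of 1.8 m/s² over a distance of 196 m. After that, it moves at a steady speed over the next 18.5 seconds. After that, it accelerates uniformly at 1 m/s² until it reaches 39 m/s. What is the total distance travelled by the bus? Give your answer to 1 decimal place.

1058.4 m

Phase 1 (accelerating): v₀ = 14.5 m/s, a = 1.8 m/s².
v² = v₀² + 2aΔx = 14.5² + 2·1.8·196 = 916 → v = 30.3 m/s
t = (v − v₀)/a = (30.3 − 14.5)/1.8 = 8.76 s

Phase 2 (constant speed): v₀ = 30.3 m/s, a = 0 m/s².
v = v₀ + at = 30.3 + (0)(18.5) = 30.3 m/s
Δx = v₀t + ½at² = 30.3·18.5 + 0.5·0·18.5² = 560 m

Phase 3 (accelerating): v₀ = 30.3 m/s, a = 1 m/s².
v = v₀ + at → t = (39 − 30.3) / 1 = 8.74 s
v² = v₀² + 2aΔx → Δx = (39² − 30.3²)/(2·1) = 303 m
Total distance = 196 + 560 + 303 = 1060 m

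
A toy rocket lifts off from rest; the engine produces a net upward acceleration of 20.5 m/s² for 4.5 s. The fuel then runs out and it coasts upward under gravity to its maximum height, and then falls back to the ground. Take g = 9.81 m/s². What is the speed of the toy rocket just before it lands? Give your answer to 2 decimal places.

Phase 1 (powered ascent): v₀ = 0 m/s, a = 20.5 m/s².
v = v₀ + at = 0 + (20.5)(4.5) = 92.2 m/s
Δx = v₀t + ½at² = 0·4.5 + 0.5·20.5·4.5² = 208 m

Phase 2 (coasting upward): v₀ = 92.2 m/s, a = -9.81 m/s².
v = v₀ + at → t = (0 − 92.2) / -9.81 = 9.40 s
v² = v₀² + 2aΔx → Δx = (0² − 92.2²)/(2·-9.81) = 434 m

Phase 3 (free fall): v₀ = 0 m/s, a = -9.81 m/s².
Falls 641 m from rest: t = √(2·641/9.81) = 11.4 s; v = g·t = 112 m/s.
Impact speed = 112 m/s

112.17 m/s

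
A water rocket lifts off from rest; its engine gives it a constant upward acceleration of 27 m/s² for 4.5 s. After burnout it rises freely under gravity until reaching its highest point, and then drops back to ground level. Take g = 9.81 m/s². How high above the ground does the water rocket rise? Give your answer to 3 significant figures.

1030 m

Phase 1 (powered ascent): v₀ = 0 m/s, a = 27 m/s².
v = v₀ + at = 0 + (27)(4.5) = 122 m/s
Δx = v₀t + ½at² = 0·4.5 + 0.5·27·4.5² = 273 m

Phase 2 (coasting upward): v₀ = 122 m/s, a = -9.81 m/s².
v = v₀ + at → t = (0 − 122) / -9.81 = 12.4 s
v² = v₀² + 2aΔx → Δx = (0² − 122²)/(2·-9.81) = 752 m
Maximum height = 273 + 752 = 1030 m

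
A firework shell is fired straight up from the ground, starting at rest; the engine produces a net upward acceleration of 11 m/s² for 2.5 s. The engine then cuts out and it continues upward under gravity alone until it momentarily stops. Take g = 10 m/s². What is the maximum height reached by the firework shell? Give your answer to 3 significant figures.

Phase 1 (powered ascent): v₀ = 0 m/s, a = 11 m/s².
v = v₀ + at = 0 + (11)(2.5) = 27.5 m/s
Δx = v₀t + ½at² = 0·2.5 + 0.5·11·2.5² = 34.4 m

Phase 2 (coasting upward): v₀ = 27.5 m/s, a = -10 m/s².
v = v₀ + at → t = (0 − 27.5) / -10 = 2.75 s
v² = v₀² + 2aΔx → Δx = (0² − 27.5²)/(2·-10) = 37.8 m
Maximum height = 34.4 + 37.8 = 72.2 m

72.2 m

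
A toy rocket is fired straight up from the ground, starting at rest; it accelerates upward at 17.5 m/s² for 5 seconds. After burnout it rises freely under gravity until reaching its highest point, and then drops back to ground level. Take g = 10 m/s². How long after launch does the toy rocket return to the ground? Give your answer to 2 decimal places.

24.72 s

Phase 1 (powered ascent): v₀ = 0 m/s, a = 17.5 m/s².
v = v₀ + at = 0 + (17.5)(5) = 87.5 m/s
Δx = v₀t + ½at² = 0·5 + 0.5·17.5·5² = 219 m

Phase 2 (coasting upward): v₀ = 87.5 m/s, a = -10 m/s².
v = v₀ + at → t = (0 − 87.5) / -10 = 8.75 s
v² = v₀² + 2aΔx → Δx = (0² − 87.5²)/(2·-10) = 383 m

Phase 3 (free fall): v₀ = 0 m/s, a = -10 m/s².
Falls 602 m from rest: t = √(2·602/10) = 11.0 s; v = g·t = 110 m/s.
Total time = 5.00 + 8.75 + 11.0 = 24.7 s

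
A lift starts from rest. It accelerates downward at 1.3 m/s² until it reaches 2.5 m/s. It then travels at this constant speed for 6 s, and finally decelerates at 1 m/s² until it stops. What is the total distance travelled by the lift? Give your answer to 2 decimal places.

20.53 m

Phase 1 (accelerating): v₀ = 0 m/s, a = 1.3 m/s².
v = v₀ + at → t = (2.5 − 0) / 1.3 = 1.92 s
v² = v₀² + 2aΔx → Δx = (2.5² − 0²)/(2·1.3) = 2.40 m

Phase 2 (constant speed): v₀ = 2.50 m/s, a = 0 m/s².
v = v₀ + at = 2.50 + (0)(6) = 2.50 m/s
Δx = v₀t + ½at² = 2.50·6 + 0.5·0·6² = 15.0 m

Phase 3 (decelerating): v₀ = 2.50 m/s, a = -1 m/s².
v = v₀ + at → t = (0 − 2.50) / -1 = 2.50 s
v² = v₀² + 2aΔx → Δx = (0² − 2.50²)/(2·-1) = 3.12 m
Total distance = 2.40 + 15.0 + 3.12 = 20.5 m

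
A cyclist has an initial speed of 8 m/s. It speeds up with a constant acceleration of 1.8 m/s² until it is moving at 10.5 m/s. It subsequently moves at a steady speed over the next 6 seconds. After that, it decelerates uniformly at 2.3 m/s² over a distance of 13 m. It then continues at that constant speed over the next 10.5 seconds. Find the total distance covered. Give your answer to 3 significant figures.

Phase 1 (accelerating): v₀ = 8.00 m/s, a = 1.8 m/s².
v = v₀ + at → t = (10.5 − 8.00) / 1.8 = 1.39 s
v² = v₀² + 2aΔx → Δx = (10.5² − 8.00²)/(2·1.8) = 12.8 m

Phase 2 (constant speed): v₀ = 10.5 m/s, a = 0 m/s².
v = v₀ + at = 10.5 + (0)(6) = 10.5 m/s
Δx = v₀t + ½at² = 10.5·6 + 0.5·0·6² = 63.0 m

Phase 3 (decelerating): v₀ = 10.5 m/s, a = -2.3 m/s².
v² = v₀² + 2aΔx = 10.5² + 2·-2.3·13 = 50.5 → v = 7.10 m/s
t = (v − v₀)/a = (7.10 − 10.5)/-2.3 = 1.48 s

Phase 4 (constant speed): v₀ = 7.10 m/s, a = 0 m/s².
v = v₀ + at = 7.10 + (0)(10.5) = 7.10 m/s
Δx = v₀t + ½at² = 7.10·10.5 + 0.5·0·10.5² = 74.6 m
Total distance = 12.8 + 63.0 + 13.0 + 74.6 = 163 m

163 m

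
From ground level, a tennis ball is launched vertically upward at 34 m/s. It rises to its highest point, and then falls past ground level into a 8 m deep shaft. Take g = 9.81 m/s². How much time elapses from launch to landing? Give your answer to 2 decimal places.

7.16 s

Phase 1 (rising): v₀ = 34.0 m/s, a = -9.81 m/s².
v = v₀ + at → t = (0 − 34.0) / -9.81 = 3.47 s
v² = v₀² + 2aΔx → Δx = (0² − 34.0²)/(2·-9.81) = 58.9 m

Phase 2 (falling): v₀ = 0 m/s, a = -9.81 m/s².
Falls 66.9 m from rest: t = √(2·66.9/9.81) = 3.69 s; v = g·t = 36.2 m/s.
Total time = 3.47 + 3.69 = 7.16 s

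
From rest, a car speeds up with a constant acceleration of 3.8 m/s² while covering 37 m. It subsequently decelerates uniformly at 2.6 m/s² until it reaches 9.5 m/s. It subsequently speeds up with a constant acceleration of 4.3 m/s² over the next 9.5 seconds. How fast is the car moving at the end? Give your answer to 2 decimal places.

50.35 m/s

Phase 1 (accelerating): v₀ = 0 m/s, a = 3.8 m/s².
v² = v₀² + 2aΔx = 0² + 2·3.8·37 = 281 → v = 16.8 m/s
t = (v − v₀)/a = (16.8 − 0)/3.8 = 4.41 s

Phase 2 (decelerating): v₀ = 16.8 m/s, a = -2.6 m/s².
v = v₀ + at → t = (9.5 − 16.8) / -2.6 = 2.80 s
v² = v₀² + 2aΔx → Δx = (9.5² − 16.8²)/(2·-2.6) = 36.7 m

Phase 3 (accelerating): v₀ = 9.50 m/s, a = 4.3 m/s².
v = v₀ + at = 9.50 + (4.3)(9.5) = 50.4 m/s
Δx = v₀t + ½at² = 9.50·9.5 + 0.5·4.3·9.5² = 284 m
Final speed = 50.4 m/s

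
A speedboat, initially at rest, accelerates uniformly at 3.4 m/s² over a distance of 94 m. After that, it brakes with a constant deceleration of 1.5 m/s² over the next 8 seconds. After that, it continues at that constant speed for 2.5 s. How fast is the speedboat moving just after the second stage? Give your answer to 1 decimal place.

13.3 m/s

Phase 1 (accelerating): v₀ = 0 m/s, a = 3.4 m/s².
v² = v₀² + 2aΔx = 0² + 2·3.4·94 = 639 → v = 25.3 m/s
t = (v − v₀)/a = (25.3 − 0)/3.4 = 7.44 s

Phase 2 (decelerating): v₀ = 25.3 m/s, a = -1.5 m/s².
v = v₀ + at = 25.3 + (-1.5)(8) = 13.3 m/s
Δx = v₀t + ½at² = 25.3·8 + 0.5·-1.5·8² = 154 m
Speed at end of phase 2 = 13.3 m/s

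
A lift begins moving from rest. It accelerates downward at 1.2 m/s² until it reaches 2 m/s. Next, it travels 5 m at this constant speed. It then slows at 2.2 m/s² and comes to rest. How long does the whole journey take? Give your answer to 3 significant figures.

5.08 s

Phase 1 (accelerating): v₀ = 0 m/s, a = 1.2 m/s².
v = v₀ + at → t = (2 − 0) / 1.2 = 1.67 s
v² = v₀² + 2aΔx → Δx = (2² − 0²)/(2·1.2) = 1.67 m

Phase 2 (constant speed): v₀ = 2.00 m/s, a = 0 m/s².
Constant speed: t = d/v = 5/2.00 = 2.50 s

Phase 3 (decelerating): v₀ = 2.00 m/s, a = -2.2 m/s².
v = v₀ + at → t = (0 − 2.00) / -2.2 = 0.909 s
v² = v₀² + 2aΔx → Δx = (0² − 2.00²)/(2·-2.2) = 0.909 m
Total time = 1.67 + 2.50 + 0.909 = 5.08 s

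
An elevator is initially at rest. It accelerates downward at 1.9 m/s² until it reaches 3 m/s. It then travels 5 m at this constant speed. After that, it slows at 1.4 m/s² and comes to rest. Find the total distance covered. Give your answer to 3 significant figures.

Phase 1 (accelerating): v₀ = 0 m/s, a = 1.9 m/s².
v = v₀ + at → t = (3 − 0) / 1.9 = 1.58 s
v² = v₀² + 2aΔx → Δx = (3² − 0²)/(2·1.9) = 2.37 m

Phase 2 (constant speed): v₀ = 3.00 m/s, a = 0 m/s².
Constant speed: t = d/v = 5/3.00 = 1.67 s

Phase 3 (decelerating): v₀ = 3.00 m/s, a = -1.4 m/s².
v = v₀ + at → t = (0 − 3.00) / -1.4 = 2.14 s
v² = v₀² + 2aΔx → Δx = (0² − 3.00²)/(2·-1.4) = 3.21 m
Total distance = 2.37 + 5.00 + 3.21 = 10.6 m

10.6 m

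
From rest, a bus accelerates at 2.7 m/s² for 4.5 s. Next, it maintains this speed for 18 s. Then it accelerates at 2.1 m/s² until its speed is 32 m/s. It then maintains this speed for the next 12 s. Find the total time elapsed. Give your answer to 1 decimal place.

Phase 1 (accelerating): v₀ = 0 m/s, a = 2.7 m/s².
v = v₀ + at = 0 + (2.7)(4.5) = 12.2 m/s
Δx = v₀t + ½at² = 0·4.5 + 0.5·2.7·4.5² = 27.3 m

Phase 2 (constant speed): v₀ = 12.2 m/s, a = 0 m/s².
v = v₀ + at = 12.2 + (0)(18) = 12.2 m/s
Δx = v₀t + ½at² = 12.2·18 + 0.5·0·18² = 219 m

Phase 3 (accelerating): v₀ = 12.2 m/s, a = 2.1 m/s².
v = v₀ + at → t = (32 − 12.2) / 2.1 = 9.45 s
v² = v₀² + 2aΔx → Δx = (32² − 12.2²)/(2·2.1) = 209 m

Phase 4 (constant speed): v₀ = 32.0 m/s, a = 0 m/s².
v = v₀ + at = 32.0 + (0)(12) = 32.0 m/s
Δx = v₀t + ½at² = 32.0·12 + 0.5·0·12² = 384 m
Total time = 4.50 + 18.0 + 9.45 + 12.0 = 44.0 s

44.0 s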